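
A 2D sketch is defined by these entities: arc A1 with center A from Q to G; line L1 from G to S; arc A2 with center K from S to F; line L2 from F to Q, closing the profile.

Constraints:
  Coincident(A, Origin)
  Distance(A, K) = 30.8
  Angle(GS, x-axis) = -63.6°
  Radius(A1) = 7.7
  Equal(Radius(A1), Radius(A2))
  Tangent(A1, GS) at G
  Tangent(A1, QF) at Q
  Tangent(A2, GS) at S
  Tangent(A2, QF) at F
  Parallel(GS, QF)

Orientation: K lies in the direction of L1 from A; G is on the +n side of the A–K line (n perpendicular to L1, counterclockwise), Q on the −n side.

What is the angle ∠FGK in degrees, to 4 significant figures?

12.53°

The slot axis is L1's direction at -63.6°, so u = (cos -63.6°, sin -63.6°) = (0.4446, -0.8957) and n = (−sin -63.6°, cos -63.6°) = (0.8957, 0.4446). A is at the origin and K lies 30.8 along u from A, so K = 30.8·u = (13.69, -27.59). Tangency of A1 to both parallel lines with radius 7.7 puts G and Q at A ± 7.7·n: G = (6.897, 3.424), Q = (-6.897, -3.424). Equal radii place S and F the same way about K: S = K + 7.7·n = (20.59, -24.16), F = K − 7.7·n = (6.798, -31.01). Then cos ∠FGK = GF·GK / (|GF||GK|), giving 12.53°.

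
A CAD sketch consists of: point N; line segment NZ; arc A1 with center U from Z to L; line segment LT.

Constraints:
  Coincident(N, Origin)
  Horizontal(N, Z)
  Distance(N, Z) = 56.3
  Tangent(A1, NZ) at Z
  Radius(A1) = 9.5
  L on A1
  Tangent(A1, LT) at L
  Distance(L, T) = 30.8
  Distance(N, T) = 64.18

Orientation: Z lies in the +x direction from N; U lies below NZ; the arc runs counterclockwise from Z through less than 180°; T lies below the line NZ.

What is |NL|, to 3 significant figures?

47.9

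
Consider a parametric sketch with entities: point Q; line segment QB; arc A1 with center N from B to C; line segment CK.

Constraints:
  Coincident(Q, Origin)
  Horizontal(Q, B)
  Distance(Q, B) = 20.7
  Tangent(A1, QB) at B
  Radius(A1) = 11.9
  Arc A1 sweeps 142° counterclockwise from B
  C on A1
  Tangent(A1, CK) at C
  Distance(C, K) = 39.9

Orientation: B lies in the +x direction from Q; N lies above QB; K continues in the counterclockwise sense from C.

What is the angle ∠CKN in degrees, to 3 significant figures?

16.6°

On A1, B sits at bearing -90° from N; a 142° counterclockwise sweep puts C at bearing 52°, so C = N + 11.9·(cos 52°, sin 52°) = (28.0, 21.3). Tangency of A1 to CK means the radius NC is perpendicular to CK, so CK runs along (−sin 52°, cos 52°); with |CK| = 39.9, K = (-3.42, 45.8). Then cos ∠CKN = KC·KN / (|KC||KN|), giving 16.6°.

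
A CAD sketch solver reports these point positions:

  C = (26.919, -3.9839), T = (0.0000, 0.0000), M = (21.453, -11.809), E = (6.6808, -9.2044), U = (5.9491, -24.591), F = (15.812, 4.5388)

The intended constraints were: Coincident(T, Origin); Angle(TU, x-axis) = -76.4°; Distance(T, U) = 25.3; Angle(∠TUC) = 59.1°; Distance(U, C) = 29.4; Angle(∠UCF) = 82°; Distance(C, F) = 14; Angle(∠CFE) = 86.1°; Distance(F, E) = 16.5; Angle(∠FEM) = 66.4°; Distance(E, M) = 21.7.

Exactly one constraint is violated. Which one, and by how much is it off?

Distance(E, M) = 21.7 — off by 6.70.

T = (0.00, 0.00) ✓; TU at -76.40° ✓; |TU| = 25.30 ✓; ∠TUC = 59.10° ✓; |UC| = 29.40 ✓; ∠UCF = 82.00° ✓; |CF| = 14.00 ✓; ∠CFE = 86.10° ✓; |FE| = 16.50 ✓; ∠FEM = 66.40° ✓; |EM| = 15.00 ✗.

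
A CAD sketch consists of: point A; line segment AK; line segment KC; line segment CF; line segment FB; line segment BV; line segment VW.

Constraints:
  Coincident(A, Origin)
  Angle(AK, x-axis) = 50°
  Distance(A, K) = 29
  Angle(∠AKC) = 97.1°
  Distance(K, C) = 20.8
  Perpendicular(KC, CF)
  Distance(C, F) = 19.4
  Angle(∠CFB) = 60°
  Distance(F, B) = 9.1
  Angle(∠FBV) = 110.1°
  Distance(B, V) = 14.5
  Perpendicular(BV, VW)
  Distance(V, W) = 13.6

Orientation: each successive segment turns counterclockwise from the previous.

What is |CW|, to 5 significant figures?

8.5199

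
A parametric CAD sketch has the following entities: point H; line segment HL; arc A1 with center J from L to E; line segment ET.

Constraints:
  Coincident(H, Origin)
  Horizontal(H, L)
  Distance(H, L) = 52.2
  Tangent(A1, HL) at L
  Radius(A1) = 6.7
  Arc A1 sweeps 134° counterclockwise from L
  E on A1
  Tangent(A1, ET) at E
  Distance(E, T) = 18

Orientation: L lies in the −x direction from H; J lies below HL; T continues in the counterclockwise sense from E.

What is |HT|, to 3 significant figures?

50.7

H is at the origin; HL is horizontal with |HL| = 52.2 and L on the −x side, so L = (-52.2, 0.00). The tangent condition forces JL to be normal to HL, so J = L + (0, -6.7) = (-52.2, -6.70). On A1, L sits at bearing 90° from J; a 134° counterclockwise sweep puts E at bearing 224°, so E = J + 6.7·(cos 224°, sin 224°) = (-57.0, -11.4). Tangency of A1 to ET means the radius JE is perpendicular to ET, so ET runs along (−sin 224°, cos 224°); with |ET| = 18.0, T = (-44.5, -24.3). Then |HT| = |T − H| = 50.7.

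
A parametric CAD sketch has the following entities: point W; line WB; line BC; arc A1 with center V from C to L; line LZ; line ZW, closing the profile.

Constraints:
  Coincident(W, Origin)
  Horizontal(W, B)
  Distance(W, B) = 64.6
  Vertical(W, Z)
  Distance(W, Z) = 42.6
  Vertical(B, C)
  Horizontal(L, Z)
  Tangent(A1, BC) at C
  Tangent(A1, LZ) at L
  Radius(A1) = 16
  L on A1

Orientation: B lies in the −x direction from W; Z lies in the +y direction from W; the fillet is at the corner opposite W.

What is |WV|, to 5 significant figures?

55.403

W is at the origin; WB is horizontal with |WB| = 64.6 and B on the −x side, so B = (-64.600, 0.0000). W and Z share the same x with |WZ| = 42.6 and Z on the +y side, so Z = (0.0000, 42.600). The virtual corner opposite W is at (-64.600, 42.600). Since A1 is tangent to BC there, VC ⟂ BC and tangency of A1 to LZ means the radius VL is perpendicular to LZ, with radius 16.0, so the center V sits 16.0 in from both sides at V = (-48.600, 26.600). Then |WV| = |V − W| = 55.403.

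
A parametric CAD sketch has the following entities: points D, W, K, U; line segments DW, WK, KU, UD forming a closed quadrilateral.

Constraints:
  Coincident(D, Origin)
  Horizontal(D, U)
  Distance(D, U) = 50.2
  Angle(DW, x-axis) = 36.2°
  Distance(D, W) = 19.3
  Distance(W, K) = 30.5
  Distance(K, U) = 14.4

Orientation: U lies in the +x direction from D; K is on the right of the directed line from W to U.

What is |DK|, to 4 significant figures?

39.57

Checks: |WK| = 30.50 ✓; |KU| = 14.40 ✓.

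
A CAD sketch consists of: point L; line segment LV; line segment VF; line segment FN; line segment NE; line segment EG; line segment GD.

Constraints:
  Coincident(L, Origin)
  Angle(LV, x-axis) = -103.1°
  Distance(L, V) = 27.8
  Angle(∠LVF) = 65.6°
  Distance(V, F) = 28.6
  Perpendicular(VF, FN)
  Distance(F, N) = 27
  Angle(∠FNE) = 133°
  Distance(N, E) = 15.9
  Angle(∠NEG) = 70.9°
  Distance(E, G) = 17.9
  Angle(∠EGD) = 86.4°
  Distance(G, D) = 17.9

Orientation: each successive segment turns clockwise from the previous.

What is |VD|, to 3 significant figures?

30.6

∠NEG = 70.9° gives EG at -104° from the x-axis; with |EG| = 17.9, G = (-0.936, -4.12). ∠EGD = 86.4° gives GD at 163° from the x-axis; with |GD| = 17.9, D = (-18.0, 1.17). Then |VD| = |D − V| = 30.6.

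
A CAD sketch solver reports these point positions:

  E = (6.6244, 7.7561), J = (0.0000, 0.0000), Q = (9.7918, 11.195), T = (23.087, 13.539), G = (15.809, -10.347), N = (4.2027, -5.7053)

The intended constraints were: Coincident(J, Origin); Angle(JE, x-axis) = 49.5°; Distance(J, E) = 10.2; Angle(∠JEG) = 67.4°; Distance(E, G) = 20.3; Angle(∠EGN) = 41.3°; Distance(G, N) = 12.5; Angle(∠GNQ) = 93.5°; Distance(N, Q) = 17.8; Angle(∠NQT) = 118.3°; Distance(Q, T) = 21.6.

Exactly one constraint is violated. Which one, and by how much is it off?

Distance(Q, T) = 21.6 — off by 8.10.

J = (0.00, 0.00) ✓; JE at 49.50° ✓; |JE| = 10.20 ✓; ∠JEG = 67.40° ✓; |EG| = 20.30 ✓; ∠EGN = 41.30° ✓; |GN| = 12.50 ✓; ∠GNQ = 93.50° ✓; |NQ| = 17.80 ✓; ∠NQT = 118.3° ✓; |QT| = 13.50 ✗.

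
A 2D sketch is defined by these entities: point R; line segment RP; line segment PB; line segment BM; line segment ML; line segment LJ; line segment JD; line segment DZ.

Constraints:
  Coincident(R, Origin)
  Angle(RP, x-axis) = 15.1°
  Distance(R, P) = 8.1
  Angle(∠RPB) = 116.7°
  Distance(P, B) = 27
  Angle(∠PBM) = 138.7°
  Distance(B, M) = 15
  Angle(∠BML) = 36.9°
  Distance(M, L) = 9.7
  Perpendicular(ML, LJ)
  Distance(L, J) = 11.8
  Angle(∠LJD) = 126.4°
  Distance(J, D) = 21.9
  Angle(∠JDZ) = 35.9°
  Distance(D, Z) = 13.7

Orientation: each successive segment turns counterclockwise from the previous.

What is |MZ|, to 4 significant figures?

12.33

R is at the origin; RP runs at 15.1° with length 8.1, so P = (7.820, 2.110). ∠RPB = 116.7° gives PB at 78.40° from the x-axis; with |PB| = 27.0, B = (13.25, 28.56). ∠PBM = 138.7° gives BM at 119.7° from the x-axis; with |BM| = 15.0, M = (5.818, 41.59). ∠BML = 36.9° gives ML at -97.20° from the x-axis; with |ML| = 9.7, L = (4.602, 31.96). ML ⟂ LJ, so LJ runs at -7.200°; with |LJ| = 11.8, J = (16.31, 30.49). ∠LJD = 126.4° gives JD at 46.40° from the x-axis; with |JD| = 21.9, D = (31.41, 46.35). ∠JDZ = 35.9° gives DZ at -169.5° from the x-axis; with |DZ| = 13.7, Z = (17.94, 43.85). Then |MZ| = |Z − M| = 12.33.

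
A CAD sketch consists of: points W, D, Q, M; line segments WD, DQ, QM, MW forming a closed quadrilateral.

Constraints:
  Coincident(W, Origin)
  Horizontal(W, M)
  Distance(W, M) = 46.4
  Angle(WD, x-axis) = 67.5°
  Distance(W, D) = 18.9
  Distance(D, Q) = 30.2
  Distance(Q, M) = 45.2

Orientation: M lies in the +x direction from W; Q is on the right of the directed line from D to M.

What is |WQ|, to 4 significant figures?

12.78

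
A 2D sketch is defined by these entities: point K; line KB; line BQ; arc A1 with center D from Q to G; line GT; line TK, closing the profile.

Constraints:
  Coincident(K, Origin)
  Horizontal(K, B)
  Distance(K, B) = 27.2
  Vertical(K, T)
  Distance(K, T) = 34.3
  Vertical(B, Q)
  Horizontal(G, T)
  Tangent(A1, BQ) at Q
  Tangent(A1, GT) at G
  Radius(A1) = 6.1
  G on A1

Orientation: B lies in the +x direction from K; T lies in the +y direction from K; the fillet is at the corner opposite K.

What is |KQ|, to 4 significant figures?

39.18

K is at the origin; KB is horizontal with |KB| = 27.2 and B on the +x side, so B = (27.20, 0.000). KT is vertical with |KT| = 34.3 and T on the +y side, so T = (0.000, 34.30). The virtual corner opposite K is at (27.20, 34.30). The tangent condition forces DQ to be normal to BQ and A1 meets GT tangentially, so DG is at right angles to GT, with radius 6.1, so the center D sits 6.1 in from both sides at D = (21.10, 28.20). That places the tangent points at Q = (27.20, 28.20) on BQ and G = (21.10, 34.30) on GT. Then |KQ| = |Q − K| = 39.18.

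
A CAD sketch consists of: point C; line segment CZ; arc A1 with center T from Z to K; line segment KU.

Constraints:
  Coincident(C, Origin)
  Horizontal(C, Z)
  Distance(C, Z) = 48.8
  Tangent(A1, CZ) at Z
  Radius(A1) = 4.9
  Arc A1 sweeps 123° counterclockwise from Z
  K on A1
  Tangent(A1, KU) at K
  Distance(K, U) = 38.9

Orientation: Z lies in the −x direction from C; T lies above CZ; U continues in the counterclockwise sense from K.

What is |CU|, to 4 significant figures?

77.17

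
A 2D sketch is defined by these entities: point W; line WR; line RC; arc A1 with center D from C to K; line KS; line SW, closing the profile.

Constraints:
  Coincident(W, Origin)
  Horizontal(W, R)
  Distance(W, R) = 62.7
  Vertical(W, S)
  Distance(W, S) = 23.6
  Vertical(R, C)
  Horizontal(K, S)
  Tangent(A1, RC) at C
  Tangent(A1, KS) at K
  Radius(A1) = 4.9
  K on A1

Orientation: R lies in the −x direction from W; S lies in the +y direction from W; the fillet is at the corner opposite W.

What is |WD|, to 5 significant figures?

60.750

W is at the origin; WR is horizontal with |WR| = 62.7 and R on the −x side, so R = (-62.700, 0.0000). W and S share the same x with |WS| = 23.6 and S on the +y side, so S = (0.0000, 23.600). The virtual corner opposite W is at (-62.700, 23.600). The tangent condition forces DC to be normal to RC and tangency of A1 to KS means the radius DK is perpendicular to KS, with radius 4.9, so the center D sits 4.9 in from both sides at D = (-57.800, 18.700). Then |WD| = |D − W| = 60.750.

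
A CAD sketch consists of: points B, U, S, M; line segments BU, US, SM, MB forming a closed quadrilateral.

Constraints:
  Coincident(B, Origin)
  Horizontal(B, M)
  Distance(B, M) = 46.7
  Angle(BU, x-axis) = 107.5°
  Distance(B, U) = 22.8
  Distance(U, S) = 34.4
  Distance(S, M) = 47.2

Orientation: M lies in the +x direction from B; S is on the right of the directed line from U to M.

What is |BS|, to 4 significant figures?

11.79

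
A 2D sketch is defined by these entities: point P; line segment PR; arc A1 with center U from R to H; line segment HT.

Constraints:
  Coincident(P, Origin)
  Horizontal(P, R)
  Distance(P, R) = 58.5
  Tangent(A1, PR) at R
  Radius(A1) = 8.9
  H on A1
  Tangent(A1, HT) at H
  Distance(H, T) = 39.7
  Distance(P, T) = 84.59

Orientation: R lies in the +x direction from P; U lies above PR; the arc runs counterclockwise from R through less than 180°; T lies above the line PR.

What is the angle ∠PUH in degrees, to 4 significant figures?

168.1°

Checks: P.y = 0.00, R.y = 0.00 ✓; ∠(UR, RP) = 90.00° ✓; |UH| = 8.900 ✓; ∠(UH, HT) = 90.00° ✓; |HT| = 39.70 ✓; |PT| = 84.59 ✓.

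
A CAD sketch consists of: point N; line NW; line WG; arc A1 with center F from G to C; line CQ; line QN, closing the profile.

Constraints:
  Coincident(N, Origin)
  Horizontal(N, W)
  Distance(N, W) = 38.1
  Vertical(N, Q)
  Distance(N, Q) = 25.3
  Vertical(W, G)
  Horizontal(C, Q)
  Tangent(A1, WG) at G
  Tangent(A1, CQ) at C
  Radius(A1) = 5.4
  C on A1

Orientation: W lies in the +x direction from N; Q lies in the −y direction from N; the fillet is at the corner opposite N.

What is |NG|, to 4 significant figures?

42.98

N is at the origin; NW is horizontal with |NW| = 38.1 and W on the +x side, so W = (38.10, 0.000). N and Q share the same x with |NQ| = 25.3 and Q on the −y side, so Q = (0.000, -25.30). The virtual corner opposite N is at (38.10, -25.30). The tangent condition forces FG to be normal to WG and the tangent condition forces FC to be normal to CQ, with radius 5.4, so the center F sits 5.4 in from both sides at F = (32.70, -19.90). That places the tangent points at G = (38.10, -19.90) on WG and C = (32.70, -25.30) on CQ. Then |NG| = |G − N| = 42.98.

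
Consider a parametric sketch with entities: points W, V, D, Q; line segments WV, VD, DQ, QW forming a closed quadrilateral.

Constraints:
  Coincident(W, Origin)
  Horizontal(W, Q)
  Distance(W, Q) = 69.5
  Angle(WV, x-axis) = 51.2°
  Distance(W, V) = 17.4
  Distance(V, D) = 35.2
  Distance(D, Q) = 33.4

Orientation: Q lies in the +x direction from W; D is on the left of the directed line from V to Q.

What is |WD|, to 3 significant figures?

50.3

Checks: |WQ| = 69.50 ✓; |WV| = 17.40 ✓; |VD| = 35.20 ✓; |DQ| = 33.40 ✓.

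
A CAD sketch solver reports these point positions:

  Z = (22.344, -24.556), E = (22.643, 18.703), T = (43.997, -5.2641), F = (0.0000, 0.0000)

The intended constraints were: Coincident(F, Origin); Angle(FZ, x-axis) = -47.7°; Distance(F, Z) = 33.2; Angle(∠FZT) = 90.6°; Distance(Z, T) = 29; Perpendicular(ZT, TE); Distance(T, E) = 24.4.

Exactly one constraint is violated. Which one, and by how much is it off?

Distance(T, E) = 24.4 — off by 7.70.

F = (0.00, 0.00) ✓; FZ at -47.70° ✓; |FZ| = 33.20 ✓; ∠FZT = 90.60° ✓; |ZT| = 29.00 ✓; ∠(ZT, TE) = 90.00° ✓; |TE| = 32.10 ✗.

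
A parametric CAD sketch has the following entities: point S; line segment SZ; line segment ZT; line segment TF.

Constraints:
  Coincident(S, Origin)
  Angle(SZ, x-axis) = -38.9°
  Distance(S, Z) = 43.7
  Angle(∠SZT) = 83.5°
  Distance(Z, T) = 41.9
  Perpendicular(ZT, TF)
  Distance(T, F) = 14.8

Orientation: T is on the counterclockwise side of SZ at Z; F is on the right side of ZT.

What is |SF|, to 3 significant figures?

69.0

∠SZT = 83.5°, so ZT runs at -38.9° + (180° − 83.5°) = 57.6° from the x-axis; with |ZT| = 41.9, T = Z + 41.9·(cos 57.6°, sin 57.6°) = (56.5, 7.94). ZT is perpendicular to TF; with |TF| = 14.8 on the right of ZT, F = T + 14.8·(0.844, -0.536) = (69.0, 0.00512). Then |SF| = |F − S| = 69.0.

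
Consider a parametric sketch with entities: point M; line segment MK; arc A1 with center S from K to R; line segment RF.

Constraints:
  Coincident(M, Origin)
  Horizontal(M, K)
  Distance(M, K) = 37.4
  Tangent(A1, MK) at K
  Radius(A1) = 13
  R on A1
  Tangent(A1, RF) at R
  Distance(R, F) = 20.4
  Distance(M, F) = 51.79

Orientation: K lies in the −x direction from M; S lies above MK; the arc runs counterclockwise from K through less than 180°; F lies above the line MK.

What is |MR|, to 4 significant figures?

32.48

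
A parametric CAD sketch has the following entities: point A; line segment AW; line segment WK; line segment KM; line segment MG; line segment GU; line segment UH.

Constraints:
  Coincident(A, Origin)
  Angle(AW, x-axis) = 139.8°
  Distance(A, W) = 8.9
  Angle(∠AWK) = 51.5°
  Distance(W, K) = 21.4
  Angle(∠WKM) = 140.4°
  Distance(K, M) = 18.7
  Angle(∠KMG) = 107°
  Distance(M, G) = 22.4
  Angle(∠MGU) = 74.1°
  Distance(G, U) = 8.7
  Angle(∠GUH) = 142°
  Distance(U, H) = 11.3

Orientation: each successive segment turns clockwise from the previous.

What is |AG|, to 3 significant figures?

33.6

A is at the origin; AW runs at 139.8° with length 8.9, so W = (-6.80, 5.74). ∠AWK = 51.5° gives WK at 11.3° from the x-axis; with |WK| = 21.4, K = (14.2, 9.94). ∠WKM = 140.4° gives KM at -28.3° from the x-axis; with |KM| = 18.7, M = (30.7, 1.07). ∠KMG = 107.0° gives MG at -101° from the x-axis; with |MG| = 22.4, G = (26.3, -20.9). Then |AG| = |G − A| = 33.6.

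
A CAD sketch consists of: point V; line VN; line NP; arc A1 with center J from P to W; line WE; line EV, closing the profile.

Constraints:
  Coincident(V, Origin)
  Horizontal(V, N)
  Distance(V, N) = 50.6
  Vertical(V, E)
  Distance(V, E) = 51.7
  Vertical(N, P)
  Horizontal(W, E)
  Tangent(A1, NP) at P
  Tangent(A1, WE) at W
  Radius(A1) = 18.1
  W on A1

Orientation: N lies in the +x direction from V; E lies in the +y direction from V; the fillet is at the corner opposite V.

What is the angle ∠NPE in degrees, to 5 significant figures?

109.68°

V is at the origin; V and N share the same y with |VN| = 50.6 and N on the +x side, so N = (50.600, 0.0000). V and E share the same x with |VE| = 51.7 and E on the +y side, so E = (0.0000, 51.700). The virtual corner opposite V is at (50.600, 51.700). Since A1 is tangent to NP there, JP ⟂ NP and tangency of A1 to WE means the radius JW is perpendicular to WE, with radius 18.1, so the center J sits 18.1 in from both sides at J = (32.500, 33.600). That places the tangent points at P = (50.600, 33.600) on NP and W = (32.500, 51.700) on WE. Then cos ∠NPE = PN·PE / (|PN||PE|), giving 109.68°.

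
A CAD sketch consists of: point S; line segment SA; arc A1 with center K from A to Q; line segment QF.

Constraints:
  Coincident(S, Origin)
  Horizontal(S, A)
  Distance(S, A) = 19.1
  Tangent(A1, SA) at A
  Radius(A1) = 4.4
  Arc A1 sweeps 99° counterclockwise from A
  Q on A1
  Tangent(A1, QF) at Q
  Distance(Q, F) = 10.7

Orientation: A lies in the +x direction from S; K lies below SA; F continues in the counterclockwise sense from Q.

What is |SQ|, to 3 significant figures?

15.6

S is at the origin; S and A share the same y with |SA| = 19.1 and A on the +x side, so A = (19.1, 0.00). A1 meets SA tangentially, so KA is at right angles to SA, so K = A + (0, -4.4) = (19.1, -4.40). On A1, A sits at bearing 90° from K; a 99° counterclockwise sweep puts Q at bearing 189°, so Q = K + 4.4·(cos 189°, sin 189°) = (14.8, -5.09). Then |SQ| = |Q − S| = 15.6.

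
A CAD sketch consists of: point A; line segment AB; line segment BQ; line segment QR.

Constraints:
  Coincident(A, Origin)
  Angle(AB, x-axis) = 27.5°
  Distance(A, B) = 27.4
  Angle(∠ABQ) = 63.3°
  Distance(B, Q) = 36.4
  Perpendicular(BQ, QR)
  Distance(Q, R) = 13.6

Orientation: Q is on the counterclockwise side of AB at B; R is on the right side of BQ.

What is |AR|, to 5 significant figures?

45.058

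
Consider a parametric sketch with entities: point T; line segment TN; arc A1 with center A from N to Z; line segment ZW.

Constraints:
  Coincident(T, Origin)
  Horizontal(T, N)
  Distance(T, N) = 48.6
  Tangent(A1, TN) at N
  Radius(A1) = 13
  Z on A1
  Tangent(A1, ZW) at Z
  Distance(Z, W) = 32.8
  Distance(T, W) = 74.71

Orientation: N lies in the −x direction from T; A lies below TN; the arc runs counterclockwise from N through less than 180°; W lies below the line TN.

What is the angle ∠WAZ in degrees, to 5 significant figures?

68.380°

T is at the origin; T and N share the same y with |TN| = 48.6 and N on the −x side, so N = (-48.600, 0.0000). A1 meets TN tangentially, so AN is at right angles to TN, so A = N + (0, -13) = (-48.600, -13.000). Since AZ ⟂ ZW (tangency), |AW| = √(13.0² + 32.8²) = 35.282 regardless of where Z sits on A1. So W lies on both circle(T, 74.71) and circle(A, 35.282); the below-TN intersection is W = (-58.088, -46.983). Z is the foot of the tangent from W: Z = (-61.528, -14.364).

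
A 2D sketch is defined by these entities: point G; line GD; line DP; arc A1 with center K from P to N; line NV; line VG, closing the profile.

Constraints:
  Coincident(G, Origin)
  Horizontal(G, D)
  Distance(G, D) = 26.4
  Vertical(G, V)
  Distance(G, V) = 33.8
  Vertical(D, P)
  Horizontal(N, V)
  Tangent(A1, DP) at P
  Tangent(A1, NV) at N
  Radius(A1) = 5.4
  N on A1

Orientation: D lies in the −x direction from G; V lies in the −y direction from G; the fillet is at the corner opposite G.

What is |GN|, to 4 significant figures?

39.79

G is at the origin; G and D share the same y with |GD| = 26.4 and D on the −x side, so D = (-26.40, 0.000). G and V share the same x with |GV| = 33.8 and V on the −y side, so V = (0.000, -33.80). The virtual corner opposite G is at (-26.40, -33.80). The tangent condition forces KP to be normal to DP and tangency of A1 to NV means the radius KN is perpendicular to NV, with radius 5.4, so the center K sits 5.4 in from both sides at K = (-21.00, -28.40). That places the tangent points at P = (-26.40, -28.40) on DP and N = (-21.00, -33.80) on NV. Then |GN| = |N − G| = 39.79.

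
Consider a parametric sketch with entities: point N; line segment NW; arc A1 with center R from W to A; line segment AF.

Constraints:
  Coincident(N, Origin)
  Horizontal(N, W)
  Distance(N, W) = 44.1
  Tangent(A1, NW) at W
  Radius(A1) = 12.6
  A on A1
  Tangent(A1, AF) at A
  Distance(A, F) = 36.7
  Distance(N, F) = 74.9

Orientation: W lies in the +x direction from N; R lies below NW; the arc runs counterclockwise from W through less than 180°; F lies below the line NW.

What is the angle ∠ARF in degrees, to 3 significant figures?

71.1°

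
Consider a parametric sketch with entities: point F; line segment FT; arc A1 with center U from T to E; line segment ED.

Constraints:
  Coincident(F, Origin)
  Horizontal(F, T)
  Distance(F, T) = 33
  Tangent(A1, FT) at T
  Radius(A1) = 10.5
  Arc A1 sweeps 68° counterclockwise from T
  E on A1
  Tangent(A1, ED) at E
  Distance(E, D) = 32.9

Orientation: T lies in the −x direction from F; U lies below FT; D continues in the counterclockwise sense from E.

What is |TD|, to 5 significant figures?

43.138

F is at the origin; FT is horizontal with |FT| = 33.0 and T on the −x side, so T = (-33.000, 0.0000). A1 meets FT tangentially, so UT is at right angles to FT, so U = T + (0, -10.5) = (-33.000, -10.500). On A1, T sits at bearing 90° from U; a 68° counterclockwise sweep puts E at bearing 158°, so E = U + 10.5·(cos 158°, sin 158°) = (-42.735, -6.5666). The tangent condition forces UE to be normal to ED, so ED runs along (−sin 158°, cos 158°); with |ED| = 32.9, D = (-55.060, -37.071). Then |TD| = |D − T| = 43.138.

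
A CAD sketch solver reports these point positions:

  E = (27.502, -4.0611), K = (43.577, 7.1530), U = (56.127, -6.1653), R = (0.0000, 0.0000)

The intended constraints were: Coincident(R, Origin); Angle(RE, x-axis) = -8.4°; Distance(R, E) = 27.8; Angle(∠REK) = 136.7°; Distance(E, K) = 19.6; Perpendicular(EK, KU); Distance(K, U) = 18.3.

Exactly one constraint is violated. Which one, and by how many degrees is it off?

Perpendicular(EK, KU) — off by 8.40°.

R = (0.00, 0.00) ✓; RE at -8.400° ✓; |RE| = 27.80 ✓; ∠REK = 136.7° ✓; |EK| = 19.60 ✓; ∠(EK, KU) = 81.60° ✗; |KU| = 18.30 ✓.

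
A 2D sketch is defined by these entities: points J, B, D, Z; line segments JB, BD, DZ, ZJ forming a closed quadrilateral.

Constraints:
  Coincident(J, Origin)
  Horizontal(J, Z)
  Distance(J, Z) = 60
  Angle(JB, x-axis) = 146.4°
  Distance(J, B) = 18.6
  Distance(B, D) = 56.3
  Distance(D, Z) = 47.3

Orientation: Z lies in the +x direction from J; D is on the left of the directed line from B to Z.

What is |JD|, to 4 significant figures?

50.99

Checks: |JZ| = 60.00 ✓; |JB| = 18.60 ✓; |BD| = 56.30 ✓; |DZ| = 47.30 ✓.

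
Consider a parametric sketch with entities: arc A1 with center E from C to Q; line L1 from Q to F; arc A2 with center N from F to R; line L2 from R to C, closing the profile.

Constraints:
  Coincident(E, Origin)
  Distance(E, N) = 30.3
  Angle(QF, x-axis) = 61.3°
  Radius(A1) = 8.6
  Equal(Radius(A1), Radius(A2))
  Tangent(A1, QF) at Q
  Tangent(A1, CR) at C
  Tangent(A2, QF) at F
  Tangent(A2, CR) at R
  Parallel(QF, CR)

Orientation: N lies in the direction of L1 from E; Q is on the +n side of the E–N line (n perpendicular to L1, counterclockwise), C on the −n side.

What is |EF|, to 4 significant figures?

31.50

The slot axis is L1's direction at 61.3°, so u = (cos 61.3°, sin 61.3°) = (0.4802, 0.8771) and n = (−sin 61.3°, cos 61.3°) = (-0.8771, 0.4802). E is at the origin and N lies 30.3 along u from E, so N = 30.3·u = (14.55, 26.58). Tangency of A1 to both parallel lines with radius 8.6 puts Q and C at E ± 8.6·n: Q = (-7.543, 4.130), C = (7.543, -4.130). Equal radii place F and R the same way about N: F = N + 8.6·n = (7.007, 30.71), R = N − 8.6·n = (22.09, 22.45). Then |EF| = |F − E| = 31.50.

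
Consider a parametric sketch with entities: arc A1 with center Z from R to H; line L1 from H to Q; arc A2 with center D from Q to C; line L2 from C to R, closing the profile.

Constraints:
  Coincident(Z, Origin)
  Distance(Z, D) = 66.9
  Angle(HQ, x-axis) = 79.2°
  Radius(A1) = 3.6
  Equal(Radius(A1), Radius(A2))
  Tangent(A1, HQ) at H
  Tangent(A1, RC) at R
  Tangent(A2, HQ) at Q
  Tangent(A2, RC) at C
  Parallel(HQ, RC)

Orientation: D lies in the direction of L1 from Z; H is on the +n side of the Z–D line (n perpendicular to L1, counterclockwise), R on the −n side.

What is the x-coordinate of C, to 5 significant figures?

16.072

Tangency of A1 to both parallel lines with radius 3.6 puts H and R at Z ± 3.6·n: H = (-3.5362, 0.67457), R = (3.5362, -0.67457). Equal radii place Q and C the same way about D: Q = D + 3.6·n = (8.9996, 66.390), C = D − 3.6·n = (16.072, 65.040). So C.x = 16.072.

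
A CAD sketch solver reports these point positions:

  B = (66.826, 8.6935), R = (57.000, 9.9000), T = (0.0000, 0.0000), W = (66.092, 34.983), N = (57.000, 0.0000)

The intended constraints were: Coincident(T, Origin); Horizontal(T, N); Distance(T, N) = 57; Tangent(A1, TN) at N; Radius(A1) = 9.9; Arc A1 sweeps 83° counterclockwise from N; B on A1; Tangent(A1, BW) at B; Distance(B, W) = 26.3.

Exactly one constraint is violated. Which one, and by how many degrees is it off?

Tangent(A1, BW) at B — off by 8.60°.

T = (0.00, 0.00) ✓; T.y = 0.00, N.y = 0.00 ✓; |TN| = 57.00 ✓; ∠(RN, NT) = 90.00° ✓; |RN| = 9.900 ✓; bearing(R→B) − bearing(R→N) = 83.00° ✓; |RB| = 9.900 ✓; ∠(RB, BW) = 81.40° ✗; |BW| = 26.30 ✓.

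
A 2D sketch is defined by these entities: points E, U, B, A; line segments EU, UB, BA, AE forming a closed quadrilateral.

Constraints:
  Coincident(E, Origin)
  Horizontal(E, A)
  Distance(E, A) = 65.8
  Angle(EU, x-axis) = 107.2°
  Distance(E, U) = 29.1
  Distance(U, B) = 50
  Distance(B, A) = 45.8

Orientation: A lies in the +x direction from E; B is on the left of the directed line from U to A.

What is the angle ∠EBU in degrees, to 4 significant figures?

31.50°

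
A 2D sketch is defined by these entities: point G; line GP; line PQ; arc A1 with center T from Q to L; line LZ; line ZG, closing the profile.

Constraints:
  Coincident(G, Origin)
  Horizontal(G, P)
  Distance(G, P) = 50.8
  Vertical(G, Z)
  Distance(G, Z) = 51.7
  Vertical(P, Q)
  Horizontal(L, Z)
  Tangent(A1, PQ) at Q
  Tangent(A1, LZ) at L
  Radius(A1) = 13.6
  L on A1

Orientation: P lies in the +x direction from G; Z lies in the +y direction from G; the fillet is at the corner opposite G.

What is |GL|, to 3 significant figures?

63.7

G is at the origin; GP is horizontal with |GP| = 50.8 and P on the +x side, so P = (50.8, 0.00). G and Z share the same x with |GZ| = 51.7 and Z on the +y side, so Z = (0.00, 51.7). The virtual corner opposite G is at (50.8, 51.7). Tangency of A1 to PQ means the radius TQ is perpendicular to PQ and A1 meets LZ tangentially, so TL is at right angles to LZ, with radius 13.6, so the center T sits 13.6 in from both sides at T = (37.2, 38.1). That places the tangent points at Q = (50.8, 38.1) on PQ and L = (37.2, 51.7) on LZ. Then |GL| = |L − G| = 63.7.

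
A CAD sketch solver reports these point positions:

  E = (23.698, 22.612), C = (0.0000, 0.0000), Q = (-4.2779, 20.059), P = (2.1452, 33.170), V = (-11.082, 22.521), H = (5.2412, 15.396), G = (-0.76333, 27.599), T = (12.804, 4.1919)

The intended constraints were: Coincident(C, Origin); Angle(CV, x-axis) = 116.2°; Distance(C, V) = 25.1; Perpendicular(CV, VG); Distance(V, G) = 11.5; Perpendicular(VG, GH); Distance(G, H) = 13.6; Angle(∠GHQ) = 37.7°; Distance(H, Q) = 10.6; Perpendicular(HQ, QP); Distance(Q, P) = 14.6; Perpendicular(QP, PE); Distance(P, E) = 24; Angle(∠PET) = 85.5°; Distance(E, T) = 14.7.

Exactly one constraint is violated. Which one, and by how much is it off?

Distance(E, T) = 14.7 — off by 6.70.

C = (0.00, 0.00) ✓; CV at 116.2° ✓; |CV| = 25.10 ✓; ∠(CV, VG) = 90.00° ✓; |VG| = 11.50 ✓; ∠(VG, GH) = 90.00° ✓; |GH| = 13.60 ✓; ∠GHQ = 37.70° ✓; |HQ| = 10.60 ✓; ∠(HQ, QP) = 90.00° ✓; |QP| = 14.60 ✓; ∠(QP, PE) = 90.00° ✓; |PE| = 24.00 ✓; ∠PET = 85.50° ✓; |ET| = 21.40 ✗.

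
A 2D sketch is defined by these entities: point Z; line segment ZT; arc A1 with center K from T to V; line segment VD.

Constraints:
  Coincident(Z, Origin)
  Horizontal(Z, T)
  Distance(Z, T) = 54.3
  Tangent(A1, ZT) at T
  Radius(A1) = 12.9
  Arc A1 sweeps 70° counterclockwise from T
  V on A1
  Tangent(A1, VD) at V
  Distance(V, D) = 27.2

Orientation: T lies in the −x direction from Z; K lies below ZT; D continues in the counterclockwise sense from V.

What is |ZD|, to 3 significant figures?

83.0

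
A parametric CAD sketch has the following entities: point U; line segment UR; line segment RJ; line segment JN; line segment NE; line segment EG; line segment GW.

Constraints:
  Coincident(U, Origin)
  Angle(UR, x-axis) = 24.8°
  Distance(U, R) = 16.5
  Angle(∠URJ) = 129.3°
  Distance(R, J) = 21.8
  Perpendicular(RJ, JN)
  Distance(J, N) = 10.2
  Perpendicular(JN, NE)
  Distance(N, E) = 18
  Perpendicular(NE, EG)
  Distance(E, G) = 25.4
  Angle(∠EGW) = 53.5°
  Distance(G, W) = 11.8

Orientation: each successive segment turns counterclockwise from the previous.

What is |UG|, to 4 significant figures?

31.39

The perpendicularity gives NE at right angles to JN, so NE runs at -104.5°; with |NE| = 18.0, E = (6.055, 13.15). The perpendicularity gives EG at right angles to NE, so EG runs at -14.50°; with |EG| = 25.4, G = (30.65, 6.794). Then |UG| = |G − U| = 31.39.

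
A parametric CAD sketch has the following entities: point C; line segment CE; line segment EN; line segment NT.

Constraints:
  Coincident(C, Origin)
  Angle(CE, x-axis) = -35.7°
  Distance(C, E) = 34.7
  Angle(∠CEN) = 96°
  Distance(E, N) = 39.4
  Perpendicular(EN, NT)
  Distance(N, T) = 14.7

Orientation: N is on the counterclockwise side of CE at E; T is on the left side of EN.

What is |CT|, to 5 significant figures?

47.368

C is at the origin; CE runs at -35.7° with length 34.7, so E = 34.7·(cos -35.7°, sin -35.7°) = (28.179, -20.249). ∠CEN = 96.0°, so EN runs at -35.7° + (180° − 96.0°) = 48.300° from the x-axis; with |EN| = 39.4, N = E + 39.4·(cos 48.300°, sin 48.300°) = (54.389, 9.1687). EN ⟂ NT; with |NT| = 14.7 on the left of EN, T = N + 14.7·(-0.74664, 0.66523) = (43.414, 18.948). Then |CT| = |T − C| = 47.368.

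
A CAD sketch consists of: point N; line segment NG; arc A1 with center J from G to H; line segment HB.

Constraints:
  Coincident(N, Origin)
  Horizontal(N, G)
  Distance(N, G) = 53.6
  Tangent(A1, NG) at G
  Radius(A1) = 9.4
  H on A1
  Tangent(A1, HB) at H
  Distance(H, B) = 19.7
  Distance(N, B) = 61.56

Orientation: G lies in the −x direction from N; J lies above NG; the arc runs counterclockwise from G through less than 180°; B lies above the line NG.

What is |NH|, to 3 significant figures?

46.9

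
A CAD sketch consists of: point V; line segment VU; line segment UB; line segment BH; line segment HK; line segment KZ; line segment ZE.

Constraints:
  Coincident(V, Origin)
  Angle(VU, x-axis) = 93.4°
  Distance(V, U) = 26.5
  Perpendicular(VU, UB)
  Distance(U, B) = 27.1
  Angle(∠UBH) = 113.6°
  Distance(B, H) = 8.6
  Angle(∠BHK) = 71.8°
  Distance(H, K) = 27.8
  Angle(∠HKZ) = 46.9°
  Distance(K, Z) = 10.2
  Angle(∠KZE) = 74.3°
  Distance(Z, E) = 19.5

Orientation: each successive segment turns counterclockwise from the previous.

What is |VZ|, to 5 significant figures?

25.737

V is at the origin; VU runs at 93.4° with length 26.5, so U = (-1.5716, 26.453). VU is perpendicular to UB, so UB runs at -176.60°; with |UB| = 27.1, B = (-28.624, 24.846). ∠UBH = 113.6° gives BH at -110.20° from the x-axis; with |BH| = 8.6, H = (-31.593, 16.775). ∠BHK = 71.8° gives HK at -2.0000° from the x-axis; with |HK| = 27.8, K = (-3.8104, 15.805). ∠HKZ = 46.9° gives KZ at 131.10° from the x-axis; with |KZ| = 10.2, Z = (-10.516, 23.491). Then |VZ| = |Z − V| = 25.737.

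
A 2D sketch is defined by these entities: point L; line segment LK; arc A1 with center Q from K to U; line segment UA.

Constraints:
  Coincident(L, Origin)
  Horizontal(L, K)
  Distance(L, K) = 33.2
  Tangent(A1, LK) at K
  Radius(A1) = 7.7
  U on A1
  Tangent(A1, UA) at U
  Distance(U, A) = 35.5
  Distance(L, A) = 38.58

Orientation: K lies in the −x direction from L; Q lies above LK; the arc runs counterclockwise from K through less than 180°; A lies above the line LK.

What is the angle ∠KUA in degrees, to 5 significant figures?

147.23°

L is at the origin; L and K share the same y with |LK| = 33.2 and K on the −x side, so K = (-33.200, 0.0000). Since A1 is tangent to LK there, QK ⟂ LK, so Q = K + (0, 7.7) = (-33.200, 7.7000). Since QU ⟂ UA (tangency), |QA| = √(7.7² + 35.5²) = 36.325 regardless of where U sits on A1. So A lies on both circle(L, 38.58) and circle(Q, 36.325); the above-LK intersection is A = (-11.495, 36.828). U is the foot of the tangent from A: U = (-26.191, 4.5124).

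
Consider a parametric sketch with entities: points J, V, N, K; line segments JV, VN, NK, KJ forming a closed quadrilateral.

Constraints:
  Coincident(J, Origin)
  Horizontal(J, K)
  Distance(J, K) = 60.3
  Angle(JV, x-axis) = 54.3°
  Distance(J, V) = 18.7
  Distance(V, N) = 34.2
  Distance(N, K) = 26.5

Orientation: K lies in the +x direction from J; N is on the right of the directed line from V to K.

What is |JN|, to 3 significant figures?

36.4

Checks: |VN| = 34.20 ✓; |NK| = 26.50 ✓.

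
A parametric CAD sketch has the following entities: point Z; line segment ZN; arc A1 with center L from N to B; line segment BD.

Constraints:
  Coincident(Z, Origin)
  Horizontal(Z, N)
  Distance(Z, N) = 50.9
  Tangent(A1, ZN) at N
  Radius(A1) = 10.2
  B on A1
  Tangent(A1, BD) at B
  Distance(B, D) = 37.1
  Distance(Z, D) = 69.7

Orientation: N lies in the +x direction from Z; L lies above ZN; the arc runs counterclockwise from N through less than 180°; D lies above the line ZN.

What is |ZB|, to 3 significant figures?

62.1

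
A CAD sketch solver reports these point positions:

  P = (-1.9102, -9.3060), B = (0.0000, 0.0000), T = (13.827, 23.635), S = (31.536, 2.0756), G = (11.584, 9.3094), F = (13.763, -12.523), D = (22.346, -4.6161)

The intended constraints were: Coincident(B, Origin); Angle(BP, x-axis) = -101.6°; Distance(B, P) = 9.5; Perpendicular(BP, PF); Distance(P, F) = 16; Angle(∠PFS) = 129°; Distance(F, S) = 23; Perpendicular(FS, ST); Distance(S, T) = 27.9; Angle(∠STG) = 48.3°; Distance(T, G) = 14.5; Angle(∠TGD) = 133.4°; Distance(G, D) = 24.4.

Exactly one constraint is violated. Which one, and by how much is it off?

Distance(G, D) = 24.4 — off by 6.80.

B = (0.00, 0.00) ✓; BP at -101.6° ✓; |BP| = 9.500 ✓; ∠(BP, PF) = 90.00° ✓; |PF| = 16.00 ✓; ∠PFS = 129.0° ✓; |FS| = 23.00 ✓; ∠(FS, ST) = 90.00° ✓; |ST| = 27.90 ✓; ∠STG = 48.30° ✓; |TG| = 14.50 ✓; ∠TGD = 133.4° ✓; |GD| = 17.60 ✗.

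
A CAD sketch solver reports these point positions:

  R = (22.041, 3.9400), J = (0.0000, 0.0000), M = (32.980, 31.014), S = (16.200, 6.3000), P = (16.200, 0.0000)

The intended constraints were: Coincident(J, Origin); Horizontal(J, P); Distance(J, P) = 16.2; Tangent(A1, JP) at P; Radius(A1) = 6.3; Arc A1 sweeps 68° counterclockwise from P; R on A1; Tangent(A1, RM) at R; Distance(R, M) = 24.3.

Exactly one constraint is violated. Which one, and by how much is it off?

Distance(R, M) = 24.3 — off by 4.90.

J = (0.00, 0.00) ✓; J.y = 0.00, P.y = 0.00 ✓; |JP| = 16.20 ✓; ∠(SP, PJ) = 90.00° ✓; |SP| = 6.300 ✓; bearing(S→R) − bearing(S→P) = 68.00° ✓; |SR| = 6.300 ✓; ∠(SR, RM) = 90.00° ✓; |RM| = 29.20 ✗.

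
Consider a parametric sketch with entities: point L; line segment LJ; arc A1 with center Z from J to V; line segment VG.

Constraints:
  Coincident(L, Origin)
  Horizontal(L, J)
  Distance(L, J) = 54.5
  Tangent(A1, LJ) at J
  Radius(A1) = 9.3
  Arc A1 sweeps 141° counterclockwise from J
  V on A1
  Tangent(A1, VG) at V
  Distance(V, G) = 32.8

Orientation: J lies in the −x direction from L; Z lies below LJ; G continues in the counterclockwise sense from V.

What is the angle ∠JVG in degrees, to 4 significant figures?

109.5°

L is at the origin; L and J share the same y with |LJ| = 54.5 and J on the −x side, so J = (-54.50, 0.000). The tangent condition forces ZJ to be normal to LJ, so Z = J + (0, -9.3) = (-54.50, -9.300). On A1, J sits at bearing 90° from Z; a 141° counterclockwise sweep puts V at bearing 231°, so V = Z + 9.3·(cos 231°, sin 231°) = (-60.35, -16.53). The tangent condition forces ZV to be normal to VG, so VG runs along (−sin 231°, cos 231°); with |VG| = 32.8, G = (-34.86, -37.17). Then cos ∠JVG = VJ·VG / (|VJ||VG|), giving 109.5°.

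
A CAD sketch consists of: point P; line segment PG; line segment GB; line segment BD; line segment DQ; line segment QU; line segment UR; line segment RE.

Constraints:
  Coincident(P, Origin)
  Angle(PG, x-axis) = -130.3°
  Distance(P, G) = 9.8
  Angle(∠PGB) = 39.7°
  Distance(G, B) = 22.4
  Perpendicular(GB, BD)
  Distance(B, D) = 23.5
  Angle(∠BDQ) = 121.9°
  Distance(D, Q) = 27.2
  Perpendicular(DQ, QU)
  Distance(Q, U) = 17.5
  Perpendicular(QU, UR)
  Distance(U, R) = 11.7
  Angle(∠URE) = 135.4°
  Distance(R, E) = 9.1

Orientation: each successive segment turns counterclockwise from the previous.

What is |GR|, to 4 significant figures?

16.83

DQ is perpendicular to QU, so QU runs at -111.9°; with |QU| = 17.5, U = (-20.12, 13.47). The perpendicularity gives UR at right angles to QU, so UR runs at -21.90°; with |UR| = 11.7, R = (-9.268, 9.103). Then |GR| = |R − G| = 16.83.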